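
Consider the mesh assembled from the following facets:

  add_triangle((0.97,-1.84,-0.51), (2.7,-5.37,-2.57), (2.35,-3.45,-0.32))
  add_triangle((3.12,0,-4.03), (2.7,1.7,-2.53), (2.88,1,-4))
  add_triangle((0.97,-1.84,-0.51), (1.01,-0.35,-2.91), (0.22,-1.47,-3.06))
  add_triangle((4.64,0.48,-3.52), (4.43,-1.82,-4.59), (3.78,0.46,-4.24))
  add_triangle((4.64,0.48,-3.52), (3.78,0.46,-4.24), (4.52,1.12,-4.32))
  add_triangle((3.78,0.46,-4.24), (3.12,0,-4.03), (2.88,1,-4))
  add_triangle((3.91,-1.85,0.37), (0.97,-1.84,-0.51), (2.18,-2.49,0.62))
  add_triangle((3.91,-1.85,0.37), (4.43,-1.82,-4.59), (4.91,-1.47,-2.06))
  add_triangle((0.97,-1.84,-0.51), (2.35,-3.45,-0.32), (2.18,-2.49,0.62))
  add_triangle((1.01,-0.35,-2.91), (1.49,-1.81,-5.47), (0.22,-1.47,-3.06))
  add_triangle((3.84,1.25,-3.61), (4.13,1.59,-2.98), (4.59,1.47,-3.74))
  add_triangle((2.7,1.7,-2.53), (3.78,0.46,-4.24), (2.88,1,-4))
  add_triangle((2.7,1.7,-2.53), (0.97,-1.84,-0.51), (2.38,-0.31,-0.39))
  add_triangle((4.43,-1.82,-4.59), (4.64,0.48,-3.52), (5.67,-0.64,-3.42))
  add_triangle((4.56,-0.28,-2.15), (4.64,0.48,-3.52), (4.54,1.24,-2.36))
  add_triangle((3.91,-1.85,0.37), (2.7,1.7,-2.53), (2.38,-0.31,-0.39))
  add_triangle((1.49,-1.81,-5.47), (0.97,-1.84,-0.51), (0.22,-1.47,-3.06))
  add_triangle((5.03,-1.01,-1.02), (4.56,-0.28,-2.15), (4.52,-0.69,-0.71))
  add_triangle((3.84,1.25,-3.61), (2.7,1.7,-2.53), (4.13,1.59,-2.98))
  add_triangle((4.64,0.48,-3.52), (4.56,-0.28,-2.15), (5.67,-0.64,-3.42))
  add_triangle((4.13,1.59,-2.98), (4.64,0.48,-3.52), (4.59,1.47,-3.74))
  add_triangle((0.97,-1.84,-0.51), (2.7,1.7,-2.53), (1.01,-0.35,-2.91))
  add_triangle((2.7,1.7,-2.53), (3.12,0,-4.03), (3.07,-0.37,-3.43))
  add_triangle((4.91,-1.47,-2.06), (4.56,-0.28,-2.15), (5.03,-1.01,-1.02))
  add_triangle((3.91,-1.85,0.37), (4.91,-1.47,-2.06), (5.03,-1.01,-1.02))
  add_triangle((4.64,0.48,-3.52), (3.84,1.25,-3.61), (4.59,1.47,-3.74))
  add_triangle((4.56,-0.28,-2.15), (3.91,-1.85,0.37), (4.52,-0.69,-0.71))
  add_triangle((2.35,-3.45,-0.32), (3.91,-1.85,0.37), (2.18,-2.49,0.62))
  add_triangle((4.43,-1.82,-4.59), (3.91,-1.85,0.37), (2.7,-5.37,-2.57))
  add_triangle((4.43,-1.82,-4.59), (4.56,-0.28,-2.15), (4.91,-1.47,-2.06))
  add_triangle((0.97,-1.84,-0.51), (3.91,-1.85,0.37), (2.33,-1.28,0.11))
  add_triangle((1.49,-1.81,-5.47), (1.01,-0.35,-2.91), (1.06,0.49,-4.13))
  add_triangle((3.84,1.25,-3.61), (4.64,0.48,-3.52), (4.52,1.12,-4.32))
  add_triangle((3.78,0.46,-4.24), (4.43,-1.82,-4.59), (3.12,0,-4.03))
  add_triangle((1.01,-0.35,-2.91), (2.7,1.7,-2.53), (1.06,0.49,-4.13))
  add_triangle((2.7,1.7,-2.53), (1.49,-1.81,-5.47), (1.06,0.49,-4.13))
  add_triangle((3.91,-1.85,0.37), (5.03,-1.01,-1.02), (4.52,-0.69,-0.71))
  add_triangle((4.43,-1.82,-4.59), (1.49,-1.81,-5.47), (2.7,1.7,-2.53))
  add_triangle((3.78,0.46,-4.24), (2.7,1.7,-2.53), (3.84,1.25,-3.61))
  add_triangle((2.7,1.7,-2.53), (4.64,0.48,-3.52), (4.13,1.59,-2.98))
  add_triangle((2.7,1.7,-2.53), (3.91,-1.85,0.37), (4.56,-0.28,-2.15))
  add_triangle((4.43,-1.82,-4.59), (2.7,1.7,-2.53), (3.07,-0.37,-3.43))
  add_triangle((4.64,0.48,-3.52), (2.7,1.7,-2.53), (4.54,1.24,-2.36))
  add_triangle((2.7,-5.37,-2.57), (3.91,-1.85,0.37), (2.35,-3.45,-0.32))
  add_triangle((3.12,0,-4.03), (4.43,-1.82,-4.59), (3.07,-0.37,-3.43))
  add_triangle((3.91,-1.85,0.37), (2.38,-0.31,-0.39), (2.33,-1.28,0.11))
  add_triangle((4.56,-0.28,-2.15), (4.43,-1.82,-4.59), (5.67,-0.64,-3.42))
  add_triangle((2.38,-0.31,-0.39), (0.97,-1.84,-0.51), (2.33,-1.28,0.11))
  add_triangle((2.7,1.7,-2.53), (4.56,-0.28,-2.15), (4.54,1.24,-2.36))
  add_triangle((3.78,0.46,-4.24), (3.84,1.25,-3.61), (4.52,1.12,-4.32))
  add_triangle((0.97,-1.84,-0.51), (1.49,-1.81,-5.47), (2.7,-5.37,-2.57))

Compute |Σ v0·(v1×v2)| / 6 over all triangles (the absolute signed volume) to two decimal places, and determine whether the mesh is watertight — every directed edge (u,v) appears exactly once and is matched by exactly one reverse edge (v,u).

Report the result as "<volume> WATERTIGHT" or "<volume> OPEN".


Per-triangle v0·(v1×v2)/6:
  t1: +0.1507
  t2: -0.7454
  t3: -1.1502
  t4: +2.4836
  t5: +0.6449
  t6: +0.4011
  t7: -0.9443
  t8: +2.3308
  t9: +0.0442
  t10: +0.2522
  t11: +0.1043
  t12: +0.8689
  t13: -1.7047
  t14: +2.7189
  t15: +1.4102
  t16: +0.2876
  t17: +1.2814
  t18: +0.3336
  t19: +0.4730
  t20: +0.7295
  t21: +0.3498
  t22: -2.3425
  t23: -0.6575
  t24: +1.0644
  t25: +1.4221
  t26: +0.3662
  t27: -1.0449
  t28: +1.1459
  t29: +13.8676
  t30: +2.5213
  t31: -0.0298
  t32: -0.4042
  t33: +0.2360
  t34: +0.8789
  t35: -1.2349
  t36: +3.5539
  t37: +0.3966
  t38: +7.9070
  t39: +0.3566
  t40: -0.6014
  t41: +1.6008
  t42: -0.6928
  t43: +1.4781
  t44: +2.8586
  t45: -0.2889
  t46: -0.1299
  t47: +0.3236
  t48: -0.4703
  t49: -1.1397
  t50: +0.1195
  t51: -0.3772
Σ = +41.0031 → |volume| = 41.00

Directed edges: 153 total; 3 unmatched, e.g. (2.7,-5.37,-2.57)→(4.43,-1.82,-4.59) → open.

41.00 OPEN


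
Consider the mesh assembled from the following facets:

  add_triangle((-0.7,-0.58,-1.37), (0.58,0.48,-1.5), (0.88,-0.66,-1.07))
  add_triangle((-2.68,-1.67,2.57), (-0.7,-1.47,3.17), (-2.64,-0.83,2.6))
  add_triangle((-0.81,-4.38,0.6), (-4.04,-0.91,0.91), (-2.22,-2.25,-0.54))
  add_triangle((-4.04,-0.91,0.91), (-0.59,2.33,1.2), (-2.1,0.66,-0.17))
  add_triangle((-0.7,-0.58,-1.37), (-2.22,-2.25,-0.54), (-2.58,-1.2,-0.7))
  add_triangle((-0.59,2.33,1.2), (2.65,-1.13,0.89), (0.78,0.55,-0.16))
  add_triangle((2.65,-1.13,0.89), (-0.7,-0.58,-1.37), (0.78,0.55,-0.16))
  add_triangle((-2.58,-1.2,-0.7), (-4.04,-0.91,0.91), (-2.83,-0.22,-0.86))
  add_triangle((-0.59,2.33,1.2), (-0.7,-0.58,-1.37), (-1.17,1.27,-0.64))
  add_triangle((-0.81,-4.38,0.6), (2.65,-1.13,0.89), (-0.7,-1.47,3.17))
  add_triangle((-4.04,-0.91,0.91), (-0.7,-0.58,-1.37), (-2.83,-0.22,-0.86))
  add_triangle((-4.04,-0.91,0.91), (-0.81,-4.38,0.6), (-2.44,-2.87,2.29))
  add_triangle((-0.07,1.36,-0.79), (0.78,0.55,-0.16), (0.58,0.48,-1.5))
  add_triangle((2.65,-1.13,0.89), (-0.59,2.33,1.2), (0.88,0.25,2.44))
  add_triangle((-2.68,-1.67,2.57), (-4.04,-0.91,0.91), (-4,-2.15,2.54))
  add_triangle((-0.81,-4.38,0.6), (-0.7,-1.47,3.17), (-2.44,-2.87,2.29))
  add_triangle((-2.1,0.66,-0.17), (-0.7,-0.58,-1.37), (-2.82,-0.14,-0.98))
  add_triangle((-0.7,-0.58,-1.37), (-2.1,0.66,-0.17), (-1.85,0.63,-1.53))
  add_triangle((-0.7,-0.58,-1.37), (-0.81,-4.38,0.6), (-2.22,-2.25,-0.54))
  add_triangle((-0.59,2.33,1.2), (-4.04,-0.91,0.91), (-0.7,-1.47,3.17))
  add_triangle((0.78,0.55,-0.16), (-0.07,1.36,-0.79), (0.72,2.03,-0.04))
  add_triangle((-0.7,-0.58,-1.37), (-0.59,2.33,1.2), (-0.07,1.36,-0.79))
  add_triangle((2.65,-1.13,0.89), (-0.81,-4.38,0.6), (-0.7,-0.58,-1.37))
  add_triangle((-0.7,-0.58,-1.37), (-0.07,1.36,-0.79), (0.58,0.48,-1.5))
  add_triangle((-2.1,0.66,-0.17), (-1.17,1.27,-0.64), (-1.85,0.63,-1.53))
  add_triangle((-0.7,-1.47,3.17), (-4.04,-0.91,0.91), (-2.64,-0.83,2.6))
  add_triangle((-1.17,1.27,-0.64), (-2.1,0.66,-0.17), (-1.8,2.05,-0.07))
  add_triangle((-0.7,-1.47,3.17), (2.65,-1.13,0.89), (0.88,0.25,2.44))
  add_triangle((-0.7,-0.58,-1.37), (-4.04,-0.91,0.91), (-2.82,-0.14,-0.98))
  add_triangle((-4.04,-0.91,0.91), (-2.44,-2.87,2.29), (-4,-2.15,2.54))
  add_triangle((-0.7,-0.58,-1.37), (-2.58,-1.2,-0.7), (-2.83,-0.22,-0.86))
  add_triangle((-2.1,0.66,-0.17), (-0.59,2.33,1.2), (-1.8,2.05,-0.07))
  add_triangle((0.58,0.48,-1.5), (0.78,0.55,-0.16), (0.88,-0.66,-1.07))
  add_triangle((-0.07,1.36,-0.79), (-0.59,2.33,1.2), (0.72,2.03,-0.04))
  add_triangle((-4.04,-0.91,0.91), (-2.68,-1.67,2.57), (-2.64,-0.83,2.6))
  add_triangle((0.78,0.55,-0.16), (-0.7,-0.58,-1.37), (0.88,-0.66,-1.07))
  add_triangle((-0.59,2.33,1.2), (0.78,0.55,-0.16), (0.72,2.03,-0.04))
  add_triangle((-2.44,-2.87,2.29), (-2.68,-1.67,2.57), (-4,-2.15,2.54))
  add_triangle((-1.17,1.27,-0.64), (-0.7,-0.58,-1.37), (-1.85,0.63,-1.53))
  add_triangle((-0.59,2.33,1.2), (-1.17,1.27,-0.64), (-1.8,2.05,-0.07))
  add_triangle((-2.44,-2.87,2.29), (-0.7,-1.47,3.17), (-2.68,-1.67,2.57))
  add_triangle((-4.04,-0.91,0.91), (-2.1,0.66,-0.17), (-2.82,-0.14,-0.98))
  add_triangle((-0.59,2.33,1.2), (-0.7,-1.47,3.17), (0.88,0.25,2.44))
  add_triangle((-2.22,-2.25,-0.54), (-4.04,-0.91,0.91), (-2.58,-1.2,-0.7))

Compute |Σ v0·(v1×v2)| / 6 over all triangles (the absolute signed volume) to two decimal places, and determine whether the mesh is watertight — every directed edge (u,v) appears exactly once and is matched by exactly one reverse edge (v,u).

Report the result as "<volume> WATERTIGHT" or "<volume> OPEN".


51.91 WATERTIGHT

Per-triangle v0·(v1×v2)/6:
  t1: +0.4269
  t2: +0.9413
  t3: +3.4315
  t4: +1.8804
  t5: +0.6246
  t6: +0.9324
  t7: +0.6061
  t8: +0.9841
  t9: -0.0726
  t10: +6.4255
  t11: -0.8552
  t12: +4.2666
  t13: +0.2456
  t14: +1.5824
  t15: +0.4769
  t16: +3.5447
  t17: +0.2613
  t18: +0.4088
  t19: +1.5417
  t20: +5.9384
  t21: +0.1789
  t22: +0.6043
  t23: +2.7070
  t24: +0.4360
  t25: +0.4266
  t26: -1.2946
  t27: +0.3072
  t28: +2.6153
  t29: +0.9687
  t30: +1.0971
  t31: +0.5664
  t32: +0.5914
  t33: +0.2381
  t34: +0.5986
  t35: +1.1282
  t36: -0.2420
  t37: +0.1751
  t38: +0.7887
  t39: +0.1299
  t40: +0.2728
  t41: +1.5293
  t42: +1.0178
  t43: +2.4009
  t44: +1.0762
Σ = +51.9091 → |volume| = 51.91

Directed edges: 132 total, each appears once with its reverse present → watertight.


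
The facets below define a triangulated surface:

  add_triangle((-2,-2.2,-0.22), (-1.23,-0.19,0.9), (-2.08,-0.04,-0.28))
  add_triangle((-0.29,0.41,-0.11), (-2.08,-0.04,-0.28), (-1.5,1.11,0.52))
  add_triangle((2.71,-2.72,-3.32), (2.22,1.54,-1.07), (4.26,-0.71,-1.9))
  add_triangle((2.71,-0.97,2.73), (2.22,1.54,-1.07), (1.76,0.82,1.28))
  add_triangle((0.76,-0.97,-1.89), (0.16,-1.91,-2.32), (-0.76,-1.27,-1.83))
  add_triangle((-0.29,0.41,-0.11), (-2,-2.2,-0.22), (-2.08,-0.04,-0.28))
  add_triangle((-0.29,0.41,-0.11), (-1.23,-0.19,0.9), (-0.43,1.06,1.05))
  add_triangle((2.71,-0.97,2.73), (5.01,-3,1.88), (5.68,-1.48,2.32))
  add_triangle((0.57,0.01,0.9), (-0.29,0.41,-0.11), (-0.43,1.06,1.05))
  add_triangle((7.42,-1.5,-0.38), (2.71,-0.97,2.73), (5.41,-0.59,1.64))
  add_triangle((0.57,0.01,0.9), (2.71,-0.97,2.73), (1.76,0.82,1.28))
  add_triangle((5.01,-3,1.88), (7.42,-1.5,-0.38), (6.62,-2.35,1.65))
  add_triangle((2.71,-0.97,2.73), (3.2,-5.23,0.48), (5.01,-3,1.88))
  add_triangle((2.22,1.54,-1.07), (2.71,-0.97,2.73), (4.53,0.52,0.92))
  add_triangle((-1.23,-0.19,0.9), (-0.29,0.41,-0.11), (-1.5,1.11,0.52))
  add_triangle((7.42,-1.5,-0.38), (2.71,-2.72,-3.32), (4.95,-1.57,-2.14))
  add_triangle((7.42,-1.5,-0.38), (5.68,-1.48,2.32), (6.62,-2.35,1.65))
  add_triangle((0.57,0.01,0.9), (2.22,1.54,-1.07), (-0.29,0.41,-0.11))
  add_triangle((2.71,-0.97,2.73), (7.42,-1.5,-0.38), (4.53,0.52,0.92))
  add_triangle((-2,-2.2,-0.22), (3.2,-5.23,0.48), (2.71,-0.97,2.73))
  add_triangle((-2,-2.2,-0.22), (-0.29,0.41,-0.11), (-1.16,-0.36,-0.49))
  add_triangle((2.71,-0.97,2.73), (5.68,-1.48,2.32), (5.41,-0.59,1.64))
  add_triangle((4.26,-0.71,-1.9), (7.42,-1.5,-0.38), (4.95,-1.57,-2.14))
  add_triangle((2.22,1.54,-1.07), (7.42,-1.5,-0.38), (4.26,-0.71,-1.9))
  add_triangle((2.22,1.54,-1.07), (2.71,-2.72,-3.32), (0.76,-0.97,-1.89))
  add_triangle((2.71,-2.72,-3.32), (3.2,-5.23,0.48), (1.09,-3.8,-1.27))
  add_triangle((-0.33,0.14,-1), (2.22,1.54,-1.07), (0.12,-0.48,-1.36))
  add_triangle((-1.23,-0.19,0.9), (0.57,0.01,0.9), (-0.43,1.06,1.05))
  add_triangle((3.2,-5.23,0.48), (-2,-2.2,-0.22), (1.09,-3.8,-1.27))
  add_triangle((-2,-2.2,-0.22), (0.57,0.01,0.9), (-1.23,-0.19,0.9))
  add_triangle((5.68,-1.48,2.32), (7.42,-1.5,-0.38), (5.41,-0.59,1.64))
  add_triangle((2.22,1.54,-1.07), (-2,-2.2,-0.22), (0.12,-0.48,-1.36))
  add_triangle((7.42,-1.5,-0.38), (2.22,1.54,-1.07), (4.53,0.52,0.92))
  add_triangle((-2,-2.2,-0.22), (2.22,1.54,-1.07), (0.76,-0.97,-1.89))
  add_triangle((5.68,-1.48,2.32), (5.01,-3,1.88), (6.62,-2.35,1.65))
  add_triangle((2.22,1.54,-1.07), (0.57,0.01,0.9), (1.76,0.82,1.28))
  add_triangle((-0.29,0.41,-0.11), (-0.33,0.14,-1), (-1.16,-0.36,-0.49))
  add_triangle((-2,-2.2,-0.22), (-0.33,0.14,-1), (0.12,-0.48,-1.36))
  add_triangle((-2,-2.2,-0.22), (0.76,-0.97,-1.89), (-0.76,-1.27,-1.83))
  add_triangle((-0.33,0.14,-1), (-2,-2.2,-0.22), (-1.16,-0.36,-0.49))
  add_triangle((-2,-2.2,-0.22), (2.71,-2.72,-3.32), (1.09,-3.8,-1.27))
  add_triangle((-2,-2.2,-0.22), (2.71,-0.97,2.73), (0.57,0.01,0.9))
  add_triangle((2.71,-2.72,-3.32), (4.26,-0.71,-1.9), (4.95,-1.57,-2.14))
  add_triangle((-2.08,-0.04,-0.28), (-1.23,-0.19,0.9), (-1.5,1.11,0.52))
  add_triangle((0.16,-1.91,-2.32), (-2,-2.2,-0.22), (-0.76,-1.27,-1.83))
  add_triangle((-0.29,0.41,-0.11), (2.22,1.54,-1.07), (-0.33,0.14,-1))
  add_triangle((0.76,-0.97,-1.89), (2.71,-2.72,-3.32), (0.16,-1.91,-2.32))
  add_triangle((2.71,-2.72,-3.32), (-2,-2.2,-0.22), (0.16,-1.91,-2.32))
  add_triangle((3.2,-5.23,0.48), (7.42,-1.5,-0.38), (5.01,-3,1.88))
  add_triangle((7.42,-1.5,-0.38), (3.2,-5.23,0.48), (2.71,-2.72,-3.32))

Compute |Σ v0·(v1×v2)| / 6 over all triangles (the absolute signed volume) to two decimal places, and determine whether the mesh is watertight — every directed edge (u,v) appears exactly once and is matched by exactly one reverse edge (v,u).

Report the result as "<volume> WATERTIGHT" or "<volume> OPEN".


Per-triangle v0·(v1×v2)/6:
  t1: +0.7956
  t2: +0.1320
  t3: +2.9918
  t4: +1.6455
  t5: +0.2584
  t6: +0.0461
  t7: +0.1430
  t8: +2.6453
  t9: +0.0329
  t10: -2.7877
  t11: +0.2610
  t12: +2.2148
  t13: +4.3473
  t14: +0.6439
  t15: -0.0348
  t16: +2.8278
  t17: +2.4506
  t18: +0.2300
  t19: +5.6951
  t20: +6.9245
  t21: +0.0642
  t22: +1.1171
  t23: +1.5368
  t24: +3.9576
  t25: +1.4777
  t26: +5.3185
  t27: +0.4193
  t28: +0.3159
  t29: +4.2672
  t30: +0.5375
  t31: +2.4127
  t32: +0.1448
  t33: +4.5313
  t34: +0.1978
  t35: +1.5923
  t36: -0.1292
  t37: +0.0838
  t38: +0.4268
  t39: -0.7658
  t40: +0.2335
  t41: +3.3877
  t42: +0.6026
  t43: +1.2259
  t44: +0.4623
  t45: +0.8762
  t46: +0.2280
  t47: +0.5589
  t48: +1.9264
  t49: +10.5273
  t50: +19.7600
Σ = +98.7581 → |volume| = 98.76

Directed edges: 150 total, each appears once with its reverse present → watertight.

98.76 WATERTIGHT


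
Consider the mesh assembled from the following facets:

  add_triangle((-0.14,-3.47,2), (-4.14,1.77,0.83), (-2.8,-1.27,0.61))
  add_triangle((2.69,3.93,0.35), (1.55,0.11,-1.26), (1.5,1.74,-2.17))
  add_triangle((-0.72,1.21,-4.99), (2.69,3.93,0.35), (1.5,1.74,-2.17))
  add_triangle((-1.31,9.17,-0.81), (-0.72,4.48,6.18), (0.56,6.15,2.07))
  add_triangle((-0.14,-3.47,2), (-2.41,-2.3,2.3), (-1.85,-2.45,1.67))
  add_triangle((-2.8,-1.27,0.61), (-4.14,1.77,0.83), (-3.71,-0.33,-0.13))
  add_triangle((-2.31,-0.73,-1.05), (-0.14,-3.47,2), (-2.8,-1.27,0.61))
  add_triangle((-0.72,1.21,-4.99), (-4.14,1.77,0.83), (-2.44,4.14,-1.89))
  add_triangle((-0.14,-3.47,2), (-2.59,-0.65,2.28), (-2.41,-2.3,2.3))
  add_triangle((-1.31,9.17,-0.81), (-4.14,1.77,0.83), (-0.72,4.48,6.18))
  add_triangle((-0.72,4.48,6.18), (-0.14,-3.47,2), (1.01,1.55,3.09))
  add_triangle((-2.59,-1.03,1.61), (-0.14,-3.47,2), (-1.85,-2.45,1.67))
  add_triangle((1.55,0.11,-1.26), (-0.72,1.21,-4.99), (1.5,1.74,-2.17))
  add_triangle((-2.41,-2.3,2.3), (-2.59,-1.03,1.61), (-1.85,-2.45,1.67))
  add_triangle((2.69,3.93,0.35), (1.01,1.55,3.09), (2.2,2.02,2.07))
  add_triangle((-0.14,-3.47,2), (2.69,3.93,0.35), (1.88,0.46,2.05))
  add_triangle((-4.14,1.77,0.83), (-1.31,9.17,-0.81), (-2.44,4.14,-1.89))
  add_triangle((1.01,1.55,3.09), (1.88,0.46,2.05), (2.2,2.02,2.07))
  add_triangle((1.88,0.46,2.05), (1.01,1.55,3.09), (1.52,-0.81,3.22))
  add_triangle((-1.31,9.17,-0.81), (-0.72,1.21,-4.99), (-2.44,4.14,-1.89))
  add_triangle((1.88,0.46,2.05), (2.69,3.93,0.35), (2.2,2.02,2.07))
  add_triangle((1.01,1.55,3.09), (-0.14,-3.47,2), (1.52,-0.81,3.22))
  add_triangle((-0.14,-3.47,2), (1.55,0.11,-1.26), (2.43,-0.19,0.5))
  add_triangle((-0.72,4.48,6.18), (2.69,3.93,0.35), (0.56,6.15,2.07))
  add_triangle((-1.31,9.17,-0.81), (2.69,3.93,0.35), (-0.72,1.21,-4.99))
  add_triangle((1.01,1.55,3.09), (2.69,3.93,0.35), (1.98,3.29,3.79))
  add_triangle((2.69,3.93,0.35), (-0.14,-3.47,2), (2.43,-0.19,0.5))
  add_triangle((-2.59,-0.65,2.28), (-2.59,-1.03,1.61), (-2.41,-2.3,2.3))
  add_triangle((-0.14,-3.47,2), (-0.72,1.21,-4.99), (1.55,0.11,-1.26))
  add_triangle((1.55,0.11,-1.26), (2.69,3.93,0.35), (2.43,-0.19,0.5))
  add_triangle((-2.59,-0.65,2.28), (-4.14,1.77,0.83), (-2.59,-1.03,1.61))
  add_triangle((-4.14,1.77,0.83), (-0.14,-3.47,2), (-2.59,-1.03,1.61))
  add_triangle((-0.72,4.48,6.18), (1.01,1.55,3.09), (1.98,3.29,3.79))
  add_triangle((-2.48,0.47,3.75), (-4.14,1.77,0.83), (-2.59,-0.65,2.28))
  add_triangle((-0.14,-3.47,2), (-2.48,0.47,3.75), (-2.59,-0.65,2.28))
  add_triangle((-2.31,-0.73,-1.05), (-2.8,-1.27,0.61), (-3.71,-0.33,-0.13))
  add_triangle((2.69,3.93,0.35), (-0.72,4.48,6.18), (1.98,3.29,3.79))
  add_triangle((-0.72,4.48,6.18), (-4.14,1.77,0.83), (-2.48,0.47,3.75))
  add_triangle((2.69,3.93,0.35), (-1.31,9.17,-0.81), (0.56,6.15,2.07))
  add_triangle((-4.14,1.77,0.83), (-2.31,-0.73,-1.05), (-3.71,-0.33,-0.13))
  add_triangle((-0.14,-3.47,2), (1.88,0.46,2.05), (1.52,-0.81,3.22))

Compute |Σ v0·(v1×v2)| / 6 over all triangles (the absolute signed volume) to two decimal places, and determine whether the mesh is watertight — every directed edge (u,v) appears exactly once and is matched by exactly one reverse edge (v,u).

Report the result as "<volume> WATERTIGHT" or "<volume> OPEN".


Per-triangle v0·(v1×v2)/6:
  t1: +3.2383
  t2: +1.9888
  t3: +3.3895
  t4: +14.7770
  t5: +0.6412
  t6: +1.5518
  t7: +2.1772
  t8: +9.4900
  t9: +1.1087
  t10: +38.9448
  t11: +6.8763
  t12: -0.6492
  t13: +2.0431
  t14: +0.2923
  t15: +1.6434
  t16: +0.5741
  t17: +11.8423
  t18: +1.0576
  t19: +1.3744
  t20: +12.5213
  t21: +0.8621
  t22: +2.0684
  t23: +2.0360
  t24: +10.0438
  t25: +23.6826
  t26: +0.4091
  t27: +3.1151
  t28: +0.5195
  t29: +4.3690
  t30: +2.6285
  t31: +1.2741
  t32: -0.2515
  t33: +2.4866
  t34: +3.2270
  t35: +3.2082
  t36: +0.8414
  t37: +7.6433
  t38: +11.8225
  t39: +11.4531
  t40: +0.9650
  t41: +0.8849
Σ = +208.1715 → |volume| = 208.17

Directed edges: 123 total; 7 unmatched, e.g. (-2.31,-0.73,-1.05)→(-0.14,-3.47,2) → open.

208.17 OPEN


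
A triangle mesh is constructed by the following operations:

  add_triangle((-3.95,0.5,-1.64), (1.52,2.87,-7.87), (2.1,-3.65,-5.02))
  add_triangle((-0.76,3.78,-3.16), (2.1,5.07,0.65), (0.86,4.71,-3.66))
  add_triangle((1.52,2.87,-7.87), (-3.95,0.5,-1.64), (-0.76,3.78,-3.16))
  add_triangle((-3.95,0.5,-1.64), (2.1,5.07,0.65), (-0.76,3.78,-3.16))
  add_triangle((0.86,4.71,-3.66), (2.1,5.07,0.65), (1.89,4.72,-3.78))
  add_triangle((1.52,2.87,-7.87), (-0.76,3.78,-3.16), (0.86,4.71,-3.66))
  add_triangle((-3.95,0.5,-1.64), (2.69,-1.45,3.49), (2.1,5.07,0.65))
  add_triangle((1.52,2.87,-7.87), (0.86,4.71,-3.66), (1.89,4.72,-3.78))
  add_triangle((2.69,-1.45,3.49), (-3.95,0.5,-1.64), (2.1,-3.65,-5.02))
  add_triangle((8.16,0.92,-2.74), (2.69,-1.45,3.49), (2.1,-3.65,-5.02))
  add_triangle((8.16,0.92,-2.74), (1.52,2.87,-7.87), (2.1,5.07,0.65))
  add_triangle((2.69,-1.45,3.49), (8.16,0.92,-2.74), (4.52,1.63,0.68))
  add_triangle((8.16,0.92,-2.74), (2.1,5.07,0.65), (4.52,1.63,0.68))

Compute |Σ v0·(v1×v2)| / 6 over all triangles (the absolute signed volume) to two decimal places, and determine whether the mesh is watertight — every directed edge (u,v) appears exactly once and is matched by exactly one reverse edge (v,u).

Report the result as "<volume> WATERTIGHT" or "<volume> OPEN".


203.98 OPEN

Per-triangle v0·(v1×v2)/6:
  t1: +30.8183
  t2: +5.0197
  t3: +14.8819
  t4: +9.4537
  t5: +3.8079
  t6: +6.5945
  t7: +8.1742
  t8: +4.4642
  t9: +9.5907
  t10: +33.5114
  t11: +53.3497
  t12: +11.9346
  t13: +12.3813
Σ = +203.9821 → |volume| = 203.98

Directed edges: 39 total; 9 unmatched, e.g. (1.52,2.87,-7.87)→(2.1,-3.65,-5.02) → open.


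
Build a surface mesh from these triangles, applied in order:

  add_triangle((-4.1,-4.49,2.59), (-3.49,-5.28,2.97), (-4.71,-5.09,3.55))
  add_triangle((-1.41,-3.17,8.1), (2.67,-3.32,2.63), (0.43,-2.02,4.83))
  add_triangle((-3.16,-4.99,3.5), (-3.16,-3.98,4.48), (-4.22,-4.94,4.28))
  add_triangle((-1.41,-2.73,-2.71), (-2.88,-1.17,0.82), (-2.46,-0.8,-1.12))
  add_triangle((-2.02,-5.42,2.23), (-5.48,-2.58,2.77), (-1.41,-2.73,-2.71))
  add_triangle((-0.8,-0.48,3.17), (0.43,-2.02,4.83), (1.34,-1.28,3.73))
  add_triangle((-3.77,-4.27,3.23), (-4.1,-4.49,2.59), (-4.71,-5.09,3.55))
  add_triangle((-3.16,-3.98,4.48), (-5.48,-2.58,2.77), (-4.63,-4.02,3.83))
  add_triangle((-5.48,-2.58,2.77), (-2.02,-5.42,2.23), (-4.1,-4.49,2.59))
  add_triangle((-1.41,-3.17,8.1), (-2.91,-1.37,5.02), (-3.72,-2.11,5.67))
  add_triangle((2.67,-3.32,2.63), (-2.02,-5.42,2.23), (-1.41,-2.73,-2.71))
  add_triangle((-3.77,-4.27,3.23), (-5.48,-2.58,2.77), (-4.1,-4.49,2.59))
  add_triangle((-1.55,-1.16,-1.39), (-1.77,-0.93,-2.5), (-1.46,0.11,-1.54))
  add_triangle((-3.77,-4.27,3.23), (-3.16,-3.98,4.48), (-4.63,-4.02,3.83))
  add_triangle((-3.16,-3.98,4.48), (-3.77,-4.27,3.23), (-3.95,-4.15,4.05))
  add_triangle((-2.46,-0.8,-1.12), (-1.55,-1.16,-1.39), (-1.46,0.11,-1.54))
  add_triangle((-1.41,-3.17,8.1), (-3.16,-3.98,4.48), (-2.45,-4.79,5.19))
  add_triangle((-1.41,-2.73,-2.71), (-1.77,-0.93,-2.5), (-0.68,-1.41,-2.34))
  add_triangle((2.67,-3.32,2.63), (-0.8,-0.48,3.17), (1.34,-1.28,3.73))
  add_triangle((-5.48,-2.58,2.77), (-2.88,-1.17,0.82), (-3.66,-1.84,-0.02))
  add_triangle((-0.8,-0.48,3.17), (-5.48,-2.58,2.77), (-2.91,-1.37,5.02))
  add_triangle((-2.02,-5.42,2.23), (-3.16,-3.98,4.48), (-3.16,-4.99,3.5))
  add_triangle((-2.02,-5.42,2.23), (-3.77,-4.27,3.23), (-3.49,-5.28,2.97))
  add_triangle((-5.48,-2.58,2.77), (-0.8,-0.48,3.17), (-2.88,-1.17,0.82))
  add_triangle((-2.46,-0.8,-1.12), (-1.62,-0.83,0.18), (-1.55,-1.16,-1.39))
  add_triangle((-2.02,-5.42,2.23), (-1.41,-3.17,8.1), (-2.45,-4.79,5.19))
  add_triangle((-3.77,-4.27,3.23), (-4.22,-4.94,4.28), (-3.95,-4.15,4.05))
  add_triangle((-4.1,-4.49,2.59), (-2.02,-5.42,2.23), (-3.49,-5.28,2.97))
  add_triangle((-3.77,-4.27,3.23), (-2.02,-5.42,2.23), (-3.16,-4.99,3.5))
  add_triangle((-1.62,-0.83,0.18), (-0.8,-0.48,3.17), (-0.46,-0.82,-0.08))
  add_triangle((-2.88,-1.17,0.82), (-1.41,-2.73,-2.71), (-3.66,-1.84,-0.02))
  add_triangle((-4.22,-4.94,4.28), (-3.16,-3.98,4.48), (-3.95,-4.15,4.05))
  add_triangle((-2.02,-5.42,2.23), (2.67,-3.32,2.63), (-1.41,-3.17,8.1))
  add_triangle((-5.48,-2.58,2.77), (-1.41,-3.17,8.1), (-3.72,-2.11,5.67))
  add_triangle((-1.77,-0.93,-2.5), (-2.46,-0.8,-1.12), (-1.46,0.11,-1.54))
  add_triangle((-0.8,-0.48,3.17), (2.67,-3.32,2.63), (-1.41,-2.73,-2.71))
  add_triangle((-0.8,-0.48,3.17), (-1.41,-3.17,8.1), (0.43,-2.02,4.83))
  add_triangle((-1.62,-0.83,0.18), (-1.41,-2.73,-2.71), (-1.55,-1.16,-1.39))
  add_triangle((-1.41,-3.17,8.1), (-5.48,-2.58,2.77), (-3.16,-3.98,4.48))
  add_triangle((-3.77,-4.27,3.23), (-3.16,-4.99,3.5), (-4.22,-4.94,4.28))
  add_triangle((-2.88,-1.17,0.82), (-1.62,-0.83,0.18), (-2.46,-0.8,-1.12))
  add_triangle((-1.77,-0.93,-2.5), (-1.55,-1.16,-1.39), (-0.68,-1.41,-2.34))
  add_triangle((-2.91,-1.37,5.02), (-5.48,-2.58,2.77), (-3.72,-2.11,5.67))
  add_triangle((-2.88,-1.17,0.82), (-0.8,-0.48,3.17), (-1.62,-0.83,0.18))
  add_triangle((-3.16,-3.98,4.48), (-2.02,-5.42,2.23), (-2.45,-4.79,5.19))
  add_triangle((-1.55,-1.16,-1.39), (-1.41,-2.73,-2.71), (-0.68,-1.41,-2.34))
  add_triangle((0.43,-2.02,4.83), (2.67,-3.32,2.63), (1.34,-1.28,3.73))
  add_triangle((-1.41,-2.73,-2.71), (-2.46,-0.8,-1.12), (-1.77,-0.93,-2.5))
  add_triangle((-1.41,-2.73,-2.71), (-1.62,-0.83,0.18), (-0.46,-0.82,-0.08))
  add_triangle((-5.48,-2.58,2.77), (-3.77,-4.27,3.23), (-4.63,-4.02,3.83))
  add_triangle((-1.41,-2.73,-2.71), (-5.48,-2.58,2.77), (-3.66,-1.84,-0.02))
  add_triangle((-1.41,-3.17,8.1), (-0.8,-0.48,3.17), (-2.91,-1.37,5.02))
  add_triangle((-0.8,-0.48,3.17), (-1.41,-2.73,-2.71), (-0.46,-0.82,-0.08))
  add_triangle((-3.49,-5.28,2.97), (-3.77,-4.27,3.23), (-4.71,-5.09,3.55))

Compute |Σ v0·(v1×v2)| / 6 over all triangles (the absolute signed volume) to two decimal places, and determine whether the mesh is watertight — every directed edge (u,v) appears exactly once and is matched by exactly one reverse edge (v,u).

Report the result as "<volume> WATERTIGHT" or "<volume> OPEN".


Per-triangle v0·(v1×v2)/6:
  t1: +0.6081
  t2: +3.3820
  t3: +1.0994
  t4: +2.1827
  t5: +16.2518
  t6: +0.9301
  t7: -0.0950
  t8: +1.4541
  t9: -0.7139
  t10: +1.8943
  t11: +13.0817
  t12: +1.9168
  t13: -0.2600
  t14: +1.3289
  t15: -0.5284
  t16: -0.3995
  t17: +4.2157
  t18: +0.5864
  t19: -2.2619
  t20: +0.3854
  t21: -0.3351
  t22: +1.1472
  t23: +0.4560
  t24: +0.4096
  t25: -0.3318
  t26: +3.4164
  t27: +0.2023
  t28: +0.7272
  t29: +1.1172
  t30: -0.4886
  t31: -0.5723
  t32: +0.4337
  t33: +24.2474
  t34: +6.2548
  t35: +0.5334
  t36: -8.7634
  t37: +1.2614
  t38: -0.5636
  t39: +10.2170
  t40: +0.5092
  t41: -0.1771
  t42: -0.3889
  t43: +1.1626
  t44: -0.2637
  t45: +3.1688
  t46: -0.4121
  t47: +2.3503
  t48: +1.2773
  t49: -0.3812
  t50: +1.1688
  t51: +3.1636
  t52: +1.8915
  t53: +0.1238
  t54: +0.4078
Σ = +98.0281 → |volume| = 98.03

Directed edges: 162 total, each appears once with its reverse present → watertight.

98.03 WATERTIGHT


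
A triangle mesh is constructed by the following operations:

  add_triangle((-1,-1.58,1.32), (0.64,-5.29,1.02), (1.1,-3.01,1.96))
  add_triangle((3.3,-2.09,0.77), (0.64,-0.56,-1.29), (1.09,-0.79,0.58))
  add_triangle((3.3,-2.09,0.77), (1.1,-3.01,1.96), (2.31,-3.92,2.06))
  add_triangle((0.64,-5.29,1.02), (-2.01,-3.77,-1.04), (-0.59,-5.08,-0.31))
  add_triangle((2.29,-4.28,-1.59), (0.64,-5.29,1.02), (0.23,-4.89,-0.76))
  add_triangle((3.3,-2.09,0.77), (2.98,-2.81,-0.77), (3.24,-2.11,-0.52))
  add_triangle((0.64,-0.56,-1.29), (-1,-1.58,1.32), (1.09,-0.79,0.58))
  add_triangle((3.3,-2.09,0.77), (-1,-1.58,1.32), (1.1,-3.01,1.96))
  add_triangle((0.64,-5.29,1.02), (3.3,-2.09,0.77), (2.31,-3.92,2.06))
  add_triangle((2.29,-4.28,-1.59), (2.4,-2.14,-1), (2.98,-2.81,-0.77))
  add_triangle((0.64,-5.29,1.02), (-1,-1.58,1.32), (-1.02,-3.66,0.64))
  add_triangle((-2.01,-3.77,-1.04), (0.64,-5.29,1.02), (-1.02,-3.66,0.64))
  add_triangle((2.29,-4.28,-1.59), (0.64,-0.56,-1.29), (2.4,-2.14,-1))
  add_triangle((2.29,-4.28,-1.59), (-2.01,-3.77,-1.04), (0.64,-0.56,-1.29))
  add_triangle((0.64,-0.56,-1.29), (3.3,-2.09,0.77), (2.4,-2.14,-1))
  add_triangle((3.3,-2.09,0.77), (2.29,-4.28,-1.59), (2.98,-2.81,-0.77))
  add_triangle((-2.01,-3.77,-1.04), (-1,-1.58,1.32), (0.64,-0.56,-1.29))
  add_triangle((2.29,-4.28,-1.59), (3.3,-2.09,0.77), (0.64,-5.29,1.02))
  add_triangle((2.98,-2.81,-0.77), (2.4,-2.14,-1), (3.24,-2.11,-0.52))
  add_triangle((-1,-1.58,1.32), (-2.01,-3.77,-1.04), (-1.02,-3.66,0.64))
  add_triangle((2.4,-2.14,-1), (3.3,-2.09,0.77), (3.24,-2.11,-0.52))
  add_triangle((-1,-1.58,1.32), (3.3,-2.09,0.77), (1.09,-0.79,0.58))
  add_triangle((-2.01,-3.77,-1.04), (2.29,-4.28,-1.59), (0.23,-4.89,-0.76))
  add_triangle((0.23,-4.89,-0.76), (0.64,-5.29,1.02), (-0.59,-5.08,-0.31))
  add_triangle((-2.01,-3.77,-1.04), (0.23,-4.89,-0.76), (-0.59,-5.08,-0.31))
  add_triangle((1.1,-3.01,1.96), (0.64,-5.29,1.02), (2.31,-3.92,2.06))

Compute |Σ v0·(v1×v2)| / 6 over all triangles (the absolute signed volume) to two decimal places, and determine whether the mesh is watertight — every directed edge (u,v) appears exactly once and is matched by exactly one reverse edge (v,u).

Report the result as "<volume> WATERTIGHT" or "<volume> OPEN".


32.72 WATERTIGHT

Per-triangle v0·(v1×v2)/6:
  t1: +2.1076
  t2: -0.1066
  t3: +0.3666
  t4: +0.9272
  t5: +3.4307
  t6: +0.6008
  t7: -0.7151
  t8: -0.0972
  t9: +2.9097
  t10: +0.4611
  t11: +1.3785
  t12: +2.1359
  t13: +0.9188
  t14: +3.0206
  t15: +0.3581
  t16: +1.2025
  t17: -0.9230
  t18: +7.0622
  t19: +0.1977
  t20: +1.1909
  t21: -0.3854
  t22: +0.3113
  t23: +2.4216
  t24: +1.3974
  t25: +1.1616
  t26: +1.3868
Σ = +32.7205 → |volume| = 32.72

Directed edges: 78 total, each appears once with its reverse present → watertight.


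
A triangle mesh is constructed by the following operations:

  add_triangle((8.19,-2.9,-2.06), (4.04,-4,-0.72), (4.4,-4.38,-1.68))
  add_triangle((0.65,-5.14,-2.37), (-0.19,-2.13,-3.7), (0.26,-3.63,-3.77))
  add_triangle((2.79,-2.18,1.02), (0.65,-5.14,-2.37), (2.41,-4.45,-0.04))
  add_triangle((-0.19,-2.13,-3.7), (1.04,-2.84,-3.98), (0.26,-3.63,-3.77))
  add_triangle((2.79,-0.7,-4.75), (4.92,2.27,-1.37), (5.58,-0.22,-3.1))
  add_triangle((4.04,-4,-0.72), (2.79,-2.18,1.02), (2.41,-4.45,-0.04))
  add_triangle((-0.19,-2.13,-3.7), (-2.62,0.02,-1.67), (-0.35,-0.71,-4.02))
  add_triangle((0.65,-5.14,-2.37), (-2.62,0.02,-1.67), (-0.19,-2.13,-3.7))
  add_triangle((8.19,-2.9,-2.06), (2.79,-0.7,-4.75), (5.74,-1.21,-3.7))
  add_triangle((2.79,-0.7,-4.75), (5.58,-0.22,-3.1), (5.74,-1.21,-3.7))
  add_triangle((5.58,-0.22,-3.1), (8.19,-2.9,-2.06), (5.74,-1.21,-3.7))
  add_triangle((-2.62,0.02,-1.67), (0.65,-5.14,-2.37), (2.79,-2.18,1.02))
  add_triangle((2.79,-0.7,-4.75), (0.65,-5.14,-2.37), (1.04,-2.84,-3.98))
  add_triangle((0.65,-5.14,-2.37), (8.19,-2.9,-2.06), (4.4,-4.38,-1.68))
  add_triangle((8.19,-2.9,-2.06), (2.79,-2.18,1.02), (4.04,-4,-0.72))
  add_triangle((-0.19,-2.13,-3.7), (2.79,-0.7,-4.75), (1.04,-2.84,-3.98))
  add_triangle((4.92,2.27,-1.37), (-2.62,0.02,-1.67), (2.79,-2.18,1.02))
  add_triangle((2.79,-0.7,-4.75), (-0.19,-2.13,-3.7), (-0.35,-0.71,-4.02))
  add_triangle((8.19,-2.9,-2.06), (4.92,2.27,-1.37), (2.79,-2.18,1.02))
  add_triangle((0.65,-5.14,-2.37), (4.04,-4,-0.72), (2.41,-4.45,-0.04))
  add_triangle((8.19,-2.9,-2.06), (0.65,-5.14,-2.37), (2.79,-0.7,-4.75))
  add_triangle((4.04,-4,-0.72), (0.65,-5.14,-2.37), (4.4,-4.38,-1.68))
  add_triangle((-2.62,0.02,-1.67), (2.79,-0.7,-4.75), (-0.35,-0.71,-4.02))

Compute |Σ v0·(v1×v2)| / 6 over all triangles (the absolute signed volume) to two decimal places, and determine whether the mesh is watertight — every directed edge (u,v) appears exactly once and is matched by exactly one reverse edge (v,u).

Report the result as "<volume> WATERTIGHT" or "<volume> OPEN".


Per-triangle v0·(v1×v2)/6:
  t1: +3.1515
  t2: +0.3615
  t3: -1.1286
  t4: +0.9666
  t5: +6.5847
  t6: +2.2612
  t7: +2.4202
  t8: +5.4335
  t9: +3.6582
  t10: +2.6470
  t11: +3.5029
  t12: +0.9241
  t13: +3.5980
  t14: +4.6574
  t15: +5.5569
  t16: +2.5880
  t17: -5.0117
  t18: +3.1815
  t19: +9.2137
  t20: +4.3118
  t21: +27.9982
  t22: +2.6765
  t23: +0.9063
Σ = +90.4594 → |volume| = 90.46

Directed edges: 69 total; 9 unmatched, e.g. (0.26,-3.63,-3.77)→(0.65,-5.14,-2.37) → open.

90.46 OPEN


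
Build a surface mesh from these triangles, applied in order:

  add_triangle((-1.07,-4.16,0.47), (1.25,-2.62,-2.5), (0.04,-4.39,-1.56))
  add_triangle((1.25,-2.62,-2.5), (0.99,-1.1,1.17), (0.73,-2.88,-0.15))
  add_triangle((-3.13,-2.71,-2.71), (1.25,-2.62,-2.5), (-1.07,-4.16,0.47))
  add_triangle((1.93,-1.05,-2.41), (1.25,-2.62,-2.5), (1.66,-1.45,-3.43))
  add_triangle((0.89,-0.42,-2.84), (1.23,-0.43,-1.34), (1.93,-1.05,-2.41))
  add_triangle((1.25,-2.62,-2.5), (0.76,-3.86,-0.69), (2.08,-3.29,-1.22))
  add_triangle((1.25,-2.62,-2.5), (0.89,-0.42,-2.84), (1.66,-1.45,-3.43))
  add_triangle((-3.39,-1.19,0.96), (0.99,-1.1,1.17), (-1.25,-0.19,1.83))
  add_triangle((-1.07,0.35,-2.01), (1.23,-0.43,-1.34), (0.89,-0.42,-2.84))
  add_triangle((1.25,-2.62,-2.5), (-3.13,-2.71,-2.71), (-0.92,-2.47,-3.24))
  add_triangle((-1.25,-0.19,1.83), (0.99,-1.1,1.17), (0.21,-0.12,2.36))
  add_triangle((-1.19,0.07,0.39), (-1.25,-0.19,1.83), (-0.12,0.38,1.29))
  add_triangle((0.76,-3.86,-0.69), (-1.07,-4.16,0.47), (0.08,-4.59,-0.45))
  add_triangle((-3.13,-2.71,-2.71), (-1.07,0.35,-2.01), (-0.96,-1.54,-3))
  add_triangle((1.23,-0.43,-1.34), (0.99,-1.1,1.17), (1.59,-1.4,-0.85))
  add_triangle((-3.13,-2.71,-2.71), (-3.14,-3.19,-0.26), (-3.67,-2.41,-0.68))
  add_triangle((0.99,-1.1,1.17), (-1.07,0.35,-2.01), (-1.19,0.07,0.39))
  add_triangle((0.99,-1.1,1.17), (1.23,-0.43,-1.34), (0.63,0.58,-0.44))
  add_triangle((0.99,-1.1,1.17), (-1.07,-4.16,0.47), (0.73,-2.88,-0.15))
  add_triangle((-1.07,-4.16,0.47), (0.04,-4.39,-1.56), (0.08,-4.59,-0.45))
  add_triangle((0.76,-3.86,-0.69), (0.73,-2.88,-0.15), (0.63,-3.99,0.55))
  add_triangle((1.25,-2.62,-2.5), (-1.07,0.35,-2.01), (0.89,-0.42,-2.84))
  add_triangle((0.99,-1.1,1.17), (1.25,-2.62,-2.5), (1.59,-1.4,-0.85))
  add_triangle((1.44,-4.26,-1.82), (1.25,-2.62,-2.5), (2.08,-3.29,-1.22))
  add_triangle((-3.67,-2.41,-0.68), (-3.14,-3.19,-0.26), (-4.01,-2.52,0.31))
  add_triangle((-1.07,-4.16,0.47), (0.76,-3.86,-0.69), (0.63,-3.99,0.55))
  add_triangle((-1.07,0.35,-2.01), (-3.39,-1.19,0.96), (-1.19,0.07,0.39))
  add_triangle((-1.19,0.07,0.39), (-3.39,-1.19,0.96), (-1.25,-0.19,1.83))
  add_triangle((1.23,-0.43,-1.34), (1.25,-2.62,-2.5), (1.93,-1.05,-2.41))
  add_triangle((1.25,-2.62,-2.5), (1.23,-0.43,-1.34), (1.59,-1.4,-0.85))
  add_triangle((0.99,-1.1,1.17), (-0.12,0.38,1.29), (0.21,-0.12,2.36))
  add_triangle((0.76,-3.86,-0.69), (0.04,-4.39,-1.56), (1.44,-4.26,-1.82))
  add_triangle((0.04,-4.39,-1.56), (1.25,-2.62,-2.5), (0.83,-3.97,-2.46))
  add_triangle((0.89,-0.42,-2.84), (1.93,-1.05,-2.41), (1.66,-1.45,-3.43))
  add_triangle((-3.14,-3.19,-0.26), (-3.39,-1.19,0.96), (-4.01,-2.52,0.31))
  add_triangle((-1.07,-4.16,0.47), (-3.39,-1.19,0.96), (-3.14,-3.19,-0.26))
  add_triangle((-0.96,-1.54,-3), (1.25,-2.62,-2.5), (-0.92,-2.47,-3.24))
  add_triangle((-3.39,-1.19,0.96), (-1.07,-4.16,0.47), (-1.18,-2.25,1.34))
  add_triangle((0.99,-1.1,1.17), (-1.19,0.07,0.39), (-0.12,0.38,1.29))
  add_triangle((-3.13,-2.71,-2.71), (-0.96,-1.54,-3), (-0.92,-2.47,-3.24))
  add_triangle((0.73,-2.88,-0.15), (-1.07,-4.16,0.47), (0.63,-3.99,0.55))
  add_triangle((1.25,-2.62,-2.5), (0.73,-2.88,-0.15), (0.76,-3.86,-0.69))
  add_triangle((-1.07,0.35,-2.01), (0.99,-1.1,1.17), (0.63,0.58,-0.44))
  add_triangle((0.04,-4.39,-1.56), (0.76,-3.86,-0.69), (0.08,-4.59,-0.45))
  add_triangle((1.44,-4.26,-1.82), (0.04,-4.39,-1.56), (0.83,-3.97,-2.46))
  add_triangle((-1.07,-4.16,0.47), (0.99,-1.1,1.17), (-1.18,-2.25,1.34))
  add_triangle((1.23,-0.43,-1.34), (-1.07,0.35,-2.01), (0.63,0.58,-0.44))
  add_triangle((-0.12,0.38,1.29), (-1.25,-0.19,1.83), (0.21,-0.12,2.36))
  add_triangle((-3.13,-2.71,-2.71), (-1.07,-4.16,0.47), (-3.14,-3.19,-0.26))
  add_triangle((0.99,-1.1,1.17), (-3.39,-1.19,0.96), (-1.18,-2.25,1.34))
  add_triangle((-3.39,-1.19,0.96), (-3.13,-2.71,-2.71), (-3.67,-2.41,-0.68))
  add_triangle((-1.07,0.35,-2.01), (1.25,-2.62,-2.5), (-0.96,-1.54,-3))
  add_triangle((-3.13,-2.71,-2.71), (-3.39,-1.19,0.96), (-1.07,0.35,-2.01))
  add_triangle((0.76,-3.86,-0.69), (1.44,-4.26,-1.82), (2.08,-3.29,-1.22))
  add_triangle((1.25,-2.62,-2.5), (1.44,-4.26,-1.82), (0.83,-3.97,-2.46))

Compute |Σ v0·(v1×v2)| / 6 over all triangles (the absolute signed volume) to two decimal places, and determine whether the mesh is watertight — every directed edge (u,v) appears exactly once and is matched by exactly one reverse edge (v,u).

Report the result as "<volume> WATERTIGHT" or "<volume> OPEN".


48.71 OPEN

Per-triangle v0·(v1×v2)/6:
  t1: -0.4760
  t2: +1.1520
  t3: +8.7397
  t4: +0.6817
  t5: +0.1370
  t6: -1.5735
  t7: +0.4150
  t8: +1.4110
  t9: +0.0616
  t10: +1.5919
  t11: +0.6120
  t12: +0.1704
  t13: +0.1929
  t14: +1.8448
  t15: +0.2528
  t16: +1.5986
  t17: -0.4027
  t18: +0.4069
  t19: +1.4859
  t20: +1.0118
  t21: +0.1689
  t22: +1.6677
  t23: +0.7950
  t24: +0.9968
  t25: +0.7488
  t26: +1.4137
  t27: +0.6591
  t28: +0.3993
  t29: +0.0500
  t30: +0.5918
  t31: +0.0592
  t32: +0.8612
  t33: -0.0300
  t34: +0.3321
  t35: +0.2516
  t36: +2.6542
  t37: +0.7489
  t38: +1.9775
  t39: -0.3689
  t40: +0.9898
  t41: -0.6471
  t42: +0.3853
  t43: -0.3214
  t44: +0.6073
  t45: +0.8978
  t46: +1.3942
  t47: +0.5198
  t48: +0.2566
  t49: +3.8040
  t50: +0.6817
  t51: +0.7141
  t52: +1.1311
  t53: +3.5801
  t54: +0.7309
  t55: +0.6995
Σ = +48.7146 → |volume| = 48.71

Directed edges: 165 total; 3 unmatched, e.g. (-4.01,-2.52,0.31)→(-3.67,-2.41,-0.68) → open.


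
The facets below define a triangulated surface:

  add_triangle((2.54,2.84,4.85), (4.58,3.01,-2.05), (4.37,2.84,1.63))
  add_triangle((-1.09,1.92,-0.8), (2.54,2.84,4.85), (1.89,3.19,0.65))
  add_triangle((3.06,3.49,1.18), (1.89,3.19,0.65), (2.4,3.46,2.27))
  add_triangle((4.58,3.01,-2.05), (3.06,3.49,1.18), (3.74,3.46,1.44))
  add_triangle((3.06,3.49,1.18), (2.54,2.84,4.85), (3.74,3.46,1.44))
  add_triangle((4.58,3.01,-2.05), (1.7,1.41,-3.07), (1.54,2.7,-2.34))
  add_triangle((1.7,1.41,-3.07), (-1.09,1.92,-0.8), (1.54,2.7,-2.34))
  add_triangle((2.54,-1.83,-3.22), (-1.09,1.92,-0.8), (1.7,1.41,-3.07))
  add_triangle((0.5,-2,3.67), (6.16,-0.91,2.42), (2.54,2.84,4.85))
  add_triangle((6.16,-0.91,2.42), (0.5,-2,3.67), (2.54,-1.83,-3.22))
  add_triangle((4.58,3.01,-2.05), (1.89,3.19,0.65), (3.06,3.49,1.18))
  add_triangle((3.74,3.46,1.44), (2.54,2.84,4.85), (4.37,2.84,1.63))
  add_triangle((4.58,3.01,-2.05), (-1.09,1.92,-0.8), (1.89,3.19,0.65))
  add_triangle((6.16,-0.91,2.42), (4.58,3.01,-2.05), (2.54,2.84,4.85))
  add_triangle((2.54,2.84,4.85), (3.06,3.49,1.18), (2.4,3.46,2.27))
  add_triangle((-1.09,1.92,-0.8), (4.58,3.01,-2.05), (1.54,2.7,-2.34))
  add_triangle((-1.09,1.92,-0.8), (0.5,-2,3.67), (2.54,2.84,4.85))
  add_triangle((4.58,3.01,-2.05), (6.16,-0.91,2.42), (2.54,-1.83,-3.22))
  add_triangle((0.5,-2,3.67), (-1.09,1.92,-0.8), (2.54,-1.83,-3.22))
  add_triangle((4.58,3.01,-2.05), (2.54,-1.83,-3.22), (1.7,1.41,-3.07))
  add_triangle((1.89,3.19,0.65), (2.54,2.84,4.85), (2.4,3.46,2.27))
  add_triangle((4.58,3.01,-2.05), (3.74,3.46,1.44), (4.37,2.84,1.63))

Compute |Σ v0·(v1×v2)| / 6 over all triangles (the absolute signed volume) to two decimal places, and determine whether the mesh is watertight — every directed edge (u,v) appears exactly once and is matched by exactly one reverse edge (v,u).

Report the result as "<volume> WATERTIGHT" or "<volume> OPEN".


Per-triangle v0·(v1×v2)/6:
  t1: -3.3508
  t2: +4.5156
  t3: +0.7384
  t4: +1.5653
  t5: +1.5902
  t6: +2.6062
  t7: +1.4689
  t8: +1.9941
  t9: +19.0838
  t10: +13.5288
  t11: +2.1022
  t12: +2.8871
  t13: +4.9254
  t14: +27.2863
  t15: +1.4657
  t16: +1.6625
  t17: +4.9960
  t18: +21.7133
  t19: -0.5528
  t20: +6.6334
  t21: +0.0815
  t22: +2.8190
Σ = +119.7601 → |volume| = 119.76

Directed edges: 66 total, each appears once with its reverse present → watertight.

119.76 WATERTIGHT


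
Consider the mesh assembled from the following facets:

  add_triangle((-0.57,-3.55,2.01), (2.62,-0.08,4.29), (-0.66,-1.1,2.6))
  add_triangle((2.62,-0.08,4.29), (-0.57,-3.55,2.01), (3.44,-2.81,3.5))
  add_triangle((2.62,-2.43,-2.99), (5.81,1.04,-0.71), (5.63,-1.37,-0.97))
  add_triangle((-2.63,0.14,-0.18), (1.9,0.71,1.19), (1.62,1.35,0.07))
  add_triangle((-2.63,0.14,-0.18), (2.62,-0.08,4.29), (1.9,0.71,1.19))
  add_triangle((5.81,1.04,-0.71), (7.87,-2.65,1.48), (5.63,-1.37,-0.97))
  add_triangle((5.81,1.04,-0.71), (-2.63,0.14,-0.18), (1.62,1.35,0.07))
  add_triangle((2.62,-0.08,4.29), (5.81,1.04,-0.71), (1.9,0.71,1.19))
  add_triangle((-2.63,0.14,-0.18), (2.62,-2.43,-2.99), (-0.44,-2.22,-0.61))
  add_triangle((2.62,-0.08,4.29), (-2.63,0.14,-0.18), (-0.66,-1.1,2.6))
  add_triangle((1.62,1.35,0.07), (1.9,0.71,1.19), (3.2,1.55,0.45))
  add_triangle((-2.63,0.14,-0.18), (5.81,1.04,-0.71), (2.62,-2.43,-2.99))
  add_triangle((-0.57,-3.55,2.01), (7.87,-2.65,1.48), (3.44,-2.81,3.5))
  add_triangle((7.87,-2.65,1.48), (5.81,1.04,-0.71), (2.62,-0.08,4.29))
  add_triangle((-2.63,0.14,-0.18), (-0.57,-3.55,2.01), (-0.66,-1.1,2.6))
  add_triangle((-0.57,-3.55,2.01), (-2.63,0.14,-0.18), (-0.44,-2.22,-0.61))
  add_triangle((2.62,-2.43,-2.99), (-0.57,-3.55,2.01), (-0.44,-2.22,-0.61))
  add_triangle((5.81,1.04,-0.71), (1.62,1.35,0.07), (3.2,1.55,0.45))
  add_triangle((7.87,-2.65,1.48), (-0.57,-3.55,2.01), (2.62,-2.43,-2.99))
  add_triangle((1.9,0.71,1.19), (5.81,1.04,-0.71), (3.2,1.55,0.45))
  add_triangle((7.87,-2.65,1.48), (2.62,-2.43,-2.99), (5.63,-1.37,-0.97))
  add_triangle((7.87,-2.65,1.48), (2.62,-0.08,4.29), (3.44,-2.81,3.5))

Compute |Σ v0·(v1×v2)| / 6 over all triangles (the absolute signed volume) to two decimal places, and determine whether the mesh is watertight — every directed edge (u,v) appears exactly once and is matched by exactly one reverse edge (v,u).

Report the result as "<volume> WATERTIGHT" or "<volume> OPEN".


112.90 WATERTIGHT

Per-triangle v0·(v1×v2)/6:
  t1: +4.2940
  t2: +6.7988
  t3: +5.3556
  t4: +0.6818
  t5: +1.4339
  t6: +6.7304
  t7: +0.6731
  t8: +2.4073
  t9: +2.5344
  t10: +2.1143
  t11: +0.2605
  t12: +2.9865
  t13: +9.4166
  t14: +16.8209
  t15: +3.1318
  t16: +2.9250
  t17: +3.5409
  t18: +0.6097
  t19: +21.3920
  t20: +1.0445
  t21: +6.5204
  t22: +11.2288
Σ = +112.9013 → |volume| = 112.90

Directed edges: 66 total, each appears once with its reverse present → watertight.
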